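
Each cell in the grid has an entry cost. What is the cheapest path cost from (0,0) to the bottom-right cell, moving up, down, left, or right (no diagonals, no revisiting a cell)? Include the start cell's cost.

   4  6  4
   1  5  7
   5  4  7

21

Best path: r0c0→r1c0→r1c1→r2c1→r2c2
Cost: 4 + 1 + 5 + 4 + 7 = 21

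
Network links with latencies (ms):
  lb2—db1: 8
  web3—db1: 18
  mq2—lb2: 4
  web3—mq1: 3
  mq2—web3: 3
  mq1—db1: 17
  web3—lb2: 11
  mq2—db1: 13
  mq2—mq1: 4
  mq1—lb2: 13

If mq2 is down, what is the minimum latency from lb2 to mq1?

A few of the lb2→mq1 routes:
lb2 - db1 - web3 - mq1: 8 + 18 + 3 = 29
lb2 - mq1: 13
lb2 - web3 - mq1: 11 + 3 = 14
lb2 - db1 - mq1: 8 + 17 = 25
Shortest: 13 ms.

13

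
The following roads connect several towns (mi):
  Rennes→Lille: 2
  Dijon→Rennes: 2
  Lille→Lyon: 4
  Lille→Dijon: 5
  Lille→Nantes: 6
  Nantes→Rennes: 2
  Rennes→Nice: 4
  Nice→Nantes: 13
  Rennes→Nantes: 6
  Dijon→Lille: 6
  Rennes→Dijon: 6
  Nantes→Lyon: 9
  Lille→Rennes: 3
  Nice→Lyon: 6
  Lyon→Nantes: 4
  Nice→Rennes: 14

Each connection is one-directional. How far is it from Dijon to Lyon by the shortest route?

Comparing a few candidate routes:
Dijon→Rennes→Nice→Lyon: 2 + 4 + 6 = 12
Dijon→Rennes→Nantes→Lyon: 2 + 6 + 9 = 17
Dijon→Lille→Lyon: 6 + 4 = 10
Dijon→Rennes→Lille→Lyon: 2 + 2 + 4 = 8
The minimum is 8 mi.

8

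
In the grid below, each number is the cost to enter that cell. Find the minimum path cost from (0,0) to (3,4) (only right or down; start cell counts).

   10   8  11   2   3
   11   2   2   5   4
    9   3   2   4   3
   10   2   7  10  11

One optimal route is r0c0 → r0c1 → r1c1 → r1c2 → r2c2 → r2c3 → r2c4 → r3c4.
Its cost is 10 + 8 + 2 + 2 + 2 + 4 + 3 + 11 = 42.

42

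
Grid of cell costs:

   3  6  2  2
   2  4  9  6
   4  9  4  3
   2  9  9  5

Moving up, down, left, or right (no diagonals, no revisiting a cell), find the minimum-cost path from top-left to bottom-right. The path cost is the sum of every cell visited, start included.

One optimal route is [0,0] → [0,1] → [0,2] → [0,3] → [1,3] → [2,3] → [3,3].
Its cost is 3 + 6 + 2 + 2 + 6 + 3 + 5 = 27.

27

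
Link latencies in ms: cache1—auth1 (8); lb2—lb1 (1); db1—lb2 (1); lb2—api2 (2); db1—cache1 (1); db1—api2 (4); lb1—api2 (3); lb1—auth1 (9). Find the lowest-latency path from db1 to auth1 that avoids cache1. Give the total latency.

11

Paths from db1 to auth1 avoiding cache1:
db1 -> lb2 -> api2 -> lb1 -> auth1: 1 + 2 + 3 + 9 = 15
db1 -> api2 -> lb2 -> lb1 -> auth1: 4 + 2 + 1 + 9 = 16
db1 -> api2 -> lb1 -> auth1: 4 + 3 + 9 = 16
db1 -> lb2 -> lb1 -> auth1: 1 + 1 + 9 = 11
Shortest: 11 ms.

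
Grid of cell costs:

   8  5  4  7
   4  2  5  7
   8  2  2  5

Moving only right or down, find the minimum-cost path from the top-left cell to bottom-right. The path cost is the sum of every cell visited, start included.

23

Path r0c0 r1c0 r1c1 r2c1 r2c2 r2c3: 8 + 4 + 2 + 2 + 2 + 5 = 23.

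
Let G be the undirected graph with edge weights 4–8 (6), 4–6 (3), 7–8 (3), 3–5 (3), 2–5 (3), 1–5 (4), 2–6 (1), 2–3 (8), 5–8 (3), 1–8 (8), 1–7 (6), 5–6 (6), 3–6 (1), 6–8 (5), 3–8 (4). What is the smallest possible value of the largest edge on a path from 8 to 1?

4

A few of the 8→1 routes:
8 → 3 → 5 → 1: max(4, 3, 4) = 4
8 → 5 → 1: max(3, 4) = 4
8 → 3 → 6 → 2 → 5 → 1: max(4, 1, 1, 3, 4) = 4
Best route has worst link 4.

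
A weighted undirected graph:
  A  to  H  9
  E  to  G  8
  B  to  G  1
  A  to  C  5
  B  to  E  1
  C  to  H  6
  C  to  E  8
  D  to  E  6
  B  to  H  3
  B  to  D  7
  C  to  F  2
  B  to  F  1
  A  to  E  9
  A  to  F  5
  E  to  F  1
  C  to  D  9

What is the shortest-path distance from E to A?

6

Checking several routes:
E-A: 9
E-F-C-A: 1 + 2 + 5 = 8
E-B-F-A: 1 + 1 + 5 = 7
E-F-A: 1 + 5 = 6
Shortest: 6.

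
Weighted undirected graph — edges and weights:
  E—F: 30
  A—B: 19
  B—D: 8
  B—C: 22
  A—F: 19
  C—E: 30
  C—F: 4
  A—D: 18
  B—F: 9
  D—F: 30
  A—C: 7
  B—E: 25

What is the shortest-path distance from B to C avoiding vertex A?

13

Comparing a few candidate routes:
B - F - C: 9 + 4 = 13
B - C: 22
B - D - F - C: 8 + 30 + 4 = 42
Best route has total 13.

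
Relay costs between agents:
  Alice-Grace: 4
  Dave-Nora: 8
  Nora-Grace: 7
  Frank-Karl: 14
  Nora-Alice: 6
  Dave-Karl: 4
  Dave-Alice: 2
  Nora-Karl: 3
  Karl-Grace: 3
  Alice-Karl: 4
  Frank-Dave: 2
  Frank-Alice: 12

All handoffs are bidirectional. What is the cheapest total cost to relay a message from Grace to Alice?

4

Some routes from Grace to Alice:
Grace → Alice: 4
Grace → Karl → Dave → Alice: 3 + 4 + 2 = 9
Grace → Karl → Alice: 3 + 4 = 7
Shortest: 4.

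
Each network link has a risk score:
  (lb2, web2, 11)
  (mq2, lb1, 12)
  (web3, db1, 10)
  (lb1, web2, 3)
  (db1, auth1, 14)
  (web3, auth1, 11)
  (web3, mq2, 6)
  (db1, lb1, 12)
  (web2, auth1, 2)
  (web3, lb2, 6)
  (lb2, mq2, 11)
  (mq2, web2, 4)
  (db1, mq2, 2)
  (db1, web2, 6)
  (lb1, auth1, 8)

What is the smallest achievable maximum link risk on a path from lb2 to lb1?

Comparing a few candidate routes:
lb2→web3→mq2→web2→lb1: max(6, 6, 4, 3) = 6
lb2→web3→db1→web2→auth1→lb1: max(6, 10, 6, 2, 8) = 10
lb2→web3→mq2→web2→auth1→lb1: max(6, 6, 4, 2, 8) = 8
lb2→web3→mq2→db1→web2→auth1→lb1: max(6, 6, 2, 6, 2, 8) = 8
lb2→web3→mq2→db1→web2→lb1: max(6, 6, 2, 6, 3) = 6
Smallest bottleneck: 6.

6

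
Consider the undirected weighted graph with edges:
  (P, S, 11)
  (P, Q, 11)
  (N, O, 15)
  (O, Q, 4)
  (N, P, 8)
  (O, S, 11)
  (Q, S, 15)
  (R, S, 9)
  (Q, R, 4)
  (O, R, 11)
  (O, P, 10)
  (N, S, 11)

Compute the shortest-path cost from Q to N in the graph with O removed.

Checking several routes:
Q → R → S → N: 4 + 9 + 11 = 24
Q → R → S → P → N: 4 + 9 + 11 + 8 = 32
Q → P → N: 11 + 8 = 19
Q → S → N: 15 + 11 = 26
Q → P → S → N: 11 + 11 + 11 = 33
The minimum is 19.

19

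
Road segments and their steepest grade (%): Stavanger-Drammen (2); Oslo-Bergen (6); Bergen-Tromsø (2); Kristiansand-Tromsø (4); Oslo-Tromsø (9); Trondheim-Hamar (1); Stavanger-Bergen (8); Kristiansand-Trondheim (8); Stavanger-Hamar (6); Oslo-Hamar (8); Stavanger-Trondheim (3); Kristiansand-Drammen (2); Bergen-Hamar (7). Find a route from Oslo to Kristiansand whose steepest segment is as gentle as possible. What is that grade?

6

A few of the Oslo→Kristiansand routes:
Oslo -> Bergen -> Tromsø -> Kristiansand: max(6, 2, 4) = 6
Oslo -> Hamar -> Stavanger -> Drammen -> Kristiansand: max(8, 6, 2, 2) = 8
Oslo -> Bergen -> Hamar -> Trondheim -> Stavanger -> Drammen -> Kristiansand: max(6, 7, 1, 3, 2, 2) = 7
Oslo -> Hamar -> Stavanger -> Trondheim -> Kristiansand: max(8, 6, 3, 8) = 8
Oslo -> Hamar -> Stavanger -> Bergen -> Tromsø -> Kristiansand: max(8, 6, 8, 2, 4) = 8
Oslo -> Bergen -> Hamar -> Stavanger -> Drammen -> Kristiansand: max(6, 7, 6, 2, 2) = 7
The minimum achievable maximum is 6%.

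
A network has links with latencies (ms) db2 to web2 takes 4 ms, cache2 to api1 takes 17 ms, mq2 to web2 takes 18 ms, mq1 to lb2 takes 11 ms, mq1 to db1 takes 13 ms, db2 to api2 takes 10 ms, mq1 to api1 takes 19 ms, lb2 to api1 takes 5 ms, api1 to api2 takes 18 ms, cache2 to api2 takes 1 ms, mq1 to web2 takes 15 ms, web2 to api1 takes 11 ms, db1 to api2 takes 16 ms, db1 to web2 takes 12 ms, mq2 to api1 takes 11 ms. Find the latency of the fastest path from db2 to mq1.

19

Some routes from db2 to mq1:
db2 - api2 - db1 - mq1: 10 + 16 + 13 = 39
db2 - web2 - api1 - mq1: 4 + 11 + 19 = 34
db2 - web2 - api1 - lb2 - mq1: 4 + 11 + 5 + 11 = 31
db2 - web2 - mq1: 4 + 15 = 19
db2 - web2 - db1 - mq1: 4 + 12 + 13 = 29
The minimum is 19 ms.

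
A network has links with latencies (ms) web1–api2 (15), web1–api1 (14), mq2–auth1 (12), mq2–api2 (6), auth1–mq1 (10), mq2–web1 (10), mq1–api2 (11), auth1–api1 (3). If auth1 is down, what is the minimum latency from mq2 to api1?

24

Paths from mq2 to api1 avoiding auth1:
mq2-web1-api1: 10 + 14 = 24
mq2-api2-web1-api1: 6 + 15 + 14 = 35
The minimum is 24 ms.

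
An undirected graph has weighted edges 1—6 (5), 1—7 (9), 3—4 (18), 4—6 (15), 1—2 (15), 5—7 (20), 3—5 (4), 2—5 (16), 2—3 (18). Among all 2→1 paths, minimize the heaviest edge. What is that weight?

15

Some routes from 2 to 1:
2 → 3 → 4 → 6 → 1: max(18, 18, 15, 5) = 18
2 → 1: max(15) = 15
2 → 5 → 3 → 4 → 6 → 1: max(16, 4, 18, 15, 5) = 18
Smallest bottleneck: 15.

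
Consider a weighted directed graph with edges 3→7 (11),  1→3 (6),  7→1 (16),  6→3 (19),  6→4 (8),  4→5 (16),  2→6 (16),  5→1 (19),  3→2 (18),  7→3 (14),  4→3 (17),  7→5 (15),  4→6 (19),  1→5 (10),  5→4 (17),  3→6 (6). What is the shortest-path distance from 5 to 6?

Paths from 5 to 6:
5 → 1 → 3 → 2 → 6: 19 + 6 + 18 + 16 = 59
5 → 1 → 3 → 6: 19 + 6 + 6 = 31
5 → 4 → 6: 17 + 19 = 36
5 → 4 → 3 → 6: 17 + 17 + 6 = 40
5 → 4 → 3 → 2 → 6: 17 + 17 + 18 + 16 = 68
Shortest: 31.

31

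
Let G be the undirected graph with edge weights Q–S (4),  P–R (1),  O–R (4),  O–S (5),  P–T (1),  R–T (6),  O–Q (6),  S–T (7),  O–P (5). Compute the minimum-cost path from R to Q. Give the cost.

Checking several routes:
R -> O -> Q: 4 + 6 = 10
R -> P -> O -> Q: 1 + 5 + 6 = 12
R -> P -> T -> S -> Q: 1 + 1 + 7 + 4 = 13
Best route has total 10.

10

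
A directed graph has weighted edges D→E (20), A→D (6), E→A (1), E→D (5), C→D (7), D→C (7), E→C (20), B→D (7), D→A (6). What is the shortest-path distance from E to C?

12

Routes from E to C:
E → C: 20
E → A → D → C: 1 + 6 + 7 = 14
E → D → C: 5 + 7 = 12
Shortest: 12.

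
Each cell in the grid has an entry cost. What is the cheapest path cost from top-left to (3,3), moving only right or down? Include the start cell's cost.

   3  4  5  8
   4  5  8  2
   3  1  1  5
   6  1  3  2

17

Cheapest: r0c0 r1c0 r2c0 r2c1 r2c2 r3c2 r3c3
  3 + 4 + 3 + 1 + 1 + 3 + 2 = 17
(Top row then right column would cost 29.)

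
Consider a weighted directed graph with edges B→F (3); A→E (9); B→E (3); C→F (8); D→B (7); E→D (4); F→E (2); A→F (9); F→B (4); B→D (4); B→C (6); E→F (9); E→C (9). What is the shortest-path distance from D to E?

Candidate routes:
D-B-C-F-E: 7 + 6 + 8 + 2 = 23
D-B-F-E: 7 + 3 + 2 = 12
D-B-E: 7 + 3 = 10
Best route has total 10.

10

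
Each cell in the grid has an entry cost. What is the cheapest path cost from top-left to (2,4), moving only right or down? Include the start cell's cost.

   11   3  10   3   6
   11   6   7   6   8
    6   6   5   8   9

Best path: (0,0) → (0,1) → (1,1) → (2,1) → (2,2) → (2,3) → (2,4)
Cost: 11 + 3 + 6 + 6 + 5 + 8 + 9 = 48

48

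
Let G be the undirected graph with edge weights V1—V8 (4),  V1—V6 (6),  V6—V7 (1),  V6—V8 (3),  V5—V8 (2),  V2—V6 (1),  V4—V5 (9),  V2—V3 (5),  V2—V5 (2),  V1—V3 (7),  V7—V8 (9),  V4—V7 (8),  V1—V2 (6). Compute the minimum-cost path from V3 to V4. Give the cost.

Checking several routes:
V3 -> V2 -> V6 -> V7 -> V4: 5 + 1 + 1 + 8 = 15
V3 -> V2 -> V6 -> V8 -> V5 -> V4: 5 + 1 + 3 + 2 + 9 = 20
V3 -> V2 -> V5 -> V8 -> V6 -> V7 -> V4: 5 + 2 + 2 + 3 + 1 + 8 = 21
V3 -> V2 -> V5 -> V4: 5 + 2 + 9 = 16
Shortest: 15.

15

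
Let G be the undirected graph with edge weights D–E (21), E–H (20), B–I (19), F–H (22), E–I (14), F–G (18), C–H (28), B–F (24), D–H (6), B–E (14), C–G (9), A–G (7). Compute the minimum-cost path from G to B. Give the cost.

42

Some routes from G to B:
G -> C -> H -> E -> B: 9 + 28 + 20 + 14 = 71
G -> F -> H -> E -> B: 18 + 22 + 20 + 14 = 74
G -> F -> B: 18 + 24 = 42
G -> C -> H -> D -> E -> B: 9 + 28 + 6 + 21 + 14 = 78
The minimum is 42.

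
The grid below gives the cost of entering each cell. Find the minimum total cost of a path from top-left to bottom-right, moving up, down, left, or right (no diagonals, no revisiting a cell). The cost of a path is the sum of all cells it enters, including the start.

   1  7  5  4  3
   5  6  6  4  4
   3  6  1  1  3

One optimal route is r0c0 -> r1c0 -> r2c0 -> r2c1 -> r2c2 -> r2c3 -> r2c4.
Its cost is 1 + 5 + 3 + 6 + 1 + 1 + 3 = 20.

20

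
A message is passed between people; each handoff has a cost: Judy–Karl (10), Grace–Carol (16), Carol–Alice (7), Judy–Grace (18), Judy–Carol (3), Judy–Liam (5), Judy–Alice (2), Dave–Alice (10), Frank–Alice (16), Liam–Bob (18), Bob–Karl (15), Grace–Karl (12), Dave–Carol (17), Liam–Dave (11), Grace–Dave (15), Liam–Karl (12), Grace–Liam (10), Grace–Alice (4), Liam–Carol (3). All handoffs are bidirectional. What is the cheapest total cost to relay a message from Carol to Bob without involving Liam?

28

Comparing a few candidate routes:
Carol - Grace - Karl - Bob: 16 + 12 + 15 = 43
Carol - Judy - Alice - Grace - Karl - Bob: 3 + 2 + 4 + 12 + 15 = 36
Carol - Alice - Grace - Karl - Bob: 7 + 4 + 12 + 15 = 38
Carol - Judy - Karl - Bob: 3 + 10 + 15 = 28
Carol - Grace - Alice - Judy - Karl - Bob: 16 + 4 + 2 + 10 + 15 = 47
Carol - Alice - Judy - Karl - Bob: 7 + 2 + 10 + 15 = 34
Shortest: 28.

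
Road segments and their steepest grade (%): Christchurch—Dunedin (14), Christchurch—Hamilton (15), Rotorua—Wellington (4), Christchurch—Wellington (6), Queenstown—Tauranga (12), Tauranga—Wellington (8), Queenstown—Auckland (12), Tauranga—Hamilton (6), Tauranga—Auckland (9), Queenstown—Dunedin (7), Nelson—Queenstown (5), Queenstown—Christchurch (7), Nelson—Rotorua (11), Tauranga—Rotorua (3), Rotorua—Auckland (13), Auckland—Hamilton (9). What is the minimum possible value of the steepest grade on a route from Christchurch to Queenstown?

7

Checking several routes:
Christchurch -> Queenstown: max(7) = 7
Christchurch -> Wellington -> Rotorua -> Nelson -> Queenstown: max(6, 4, 11, 5) = 11
Christchurch -> Wellington -> Tauranga -> Rotorua -> Nelson -> Queenstown: max(6, 8, 3, 11, 5) = 11
The minimum achievable maximum is 7%.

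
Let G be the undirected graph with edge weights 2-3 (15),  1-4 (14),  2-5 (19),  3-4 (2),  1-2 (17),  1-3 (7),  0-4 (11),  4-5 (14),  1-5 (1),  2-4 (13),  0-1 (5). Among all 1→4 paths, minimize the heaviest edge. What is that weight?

7

Comparing a few candidate routes:
1 -> 3 -> 4: max(7, 2) = 7
1 -> 0 -> 4: max(5, 11) = 11
1 -> 4: max(14) = 14
Smallest bottleneck: 7.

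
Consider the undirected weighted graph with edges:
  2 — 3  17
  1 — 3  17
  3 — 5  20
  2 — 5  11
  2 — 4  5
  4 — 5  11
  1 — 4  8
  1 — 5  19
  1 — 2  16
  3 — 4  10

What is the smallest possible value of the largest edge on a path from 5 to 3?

Comparing a few candidate routes:
5 - 2 - 1 - 3: max(11, 16, 17) = 17
5 - 2 - 4 - 3: max(11, 5, 10) = 11
5 - 2 - 1 - 4 - 3: max(11, 16, 8, 10) = 16
5 - 2 - 4 - 1 - 3: max(11, 5, 8, 17) = 17
5 - 4 - 3: max(11, 10) = 11
Smallest bottleneck: 11.

11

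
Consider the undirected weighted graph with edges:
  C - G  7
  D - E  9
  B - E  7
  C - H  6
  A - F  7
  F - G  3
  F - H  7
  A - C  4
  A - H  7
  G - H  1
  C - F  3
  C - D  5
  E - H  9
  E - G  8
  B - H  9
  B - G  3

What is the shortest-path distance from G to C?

Comparing a few candidate routes:
G - H - F - C: 1 + 7 + 3 = 11
G - F - A - C: 3 + 7 + 4 = 14
G - H - A - C: 1 + 7 + 4 = 12
G - C: 7
G - H - C: 1 + 6 = 7
G - F - C: 3 + 3 = 6
Shortest: 6.

6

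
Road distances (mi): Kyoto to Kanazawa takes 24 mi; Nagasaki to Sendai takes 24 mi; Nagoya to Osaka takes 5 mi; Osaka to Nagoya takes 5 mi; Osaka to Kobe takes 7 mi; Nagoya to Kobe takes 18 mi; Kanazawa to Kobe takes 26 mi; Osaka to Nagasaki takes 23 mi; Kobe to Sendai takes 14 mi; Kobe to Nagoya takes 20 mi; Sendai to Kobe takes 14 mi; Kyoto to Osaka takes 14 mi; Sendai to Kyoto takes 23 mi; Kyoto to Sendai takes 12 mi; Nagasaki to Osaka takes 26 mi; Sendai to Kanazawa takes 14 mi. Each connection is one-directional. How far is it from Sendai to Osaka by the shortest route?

37

Routes from Sendai to Osaka:
Sendai → Kyoto → Kanazawa → Kobe → Nagoya → Osaka: 23 + 24 + 26 + 20 + 5 = 98
Sendai → Kobe → Nagoya → Osaka: 14 + 20 + 5 = 39
Sendai → Kyoto → Osaka: 23 + 14 = 37
Sendai → Kanazawa → Kobe → Nagoya → Osaka: 14 + 26 + 20 + 5 = 65
Shortest: 37 mi.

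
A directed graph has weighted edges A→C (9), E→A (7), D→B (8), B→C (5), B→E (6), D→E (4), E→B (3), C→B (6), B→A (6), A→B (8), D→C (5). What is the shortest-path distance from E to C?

Paths from E to C:
E-A-B-C: 7 + 8 + 5 = 20
E-B-A-C: 3 + 6 + 9 = 18
E-B-C: 3 + 5 = 8
E-A-C: 7 + 9 = 16
Shortest: 8.

8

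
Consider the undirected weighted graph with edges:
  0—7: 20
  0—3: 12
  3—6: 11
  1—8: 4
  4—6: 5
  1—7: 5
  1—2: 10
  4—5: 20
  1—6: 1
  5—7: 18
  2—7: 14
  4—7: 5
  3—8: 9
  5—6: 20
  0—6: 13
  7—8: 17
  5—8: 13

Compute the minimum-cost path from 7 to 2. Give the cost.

Comparing a few candidate routes:
7 - 8 - 1 - 2: 17 + 4 + 10 = 31
7 - 1 - 2: 5 + 10 = 15
7 - 4 - 6 - 1 - 2: 5 + 5 + 1 + 10 = 21
7 - 2: 14
7 - 0 - 6 - 1 - 2: 20 + 13 + 1 + 10 = 44
Shortest: 14.

14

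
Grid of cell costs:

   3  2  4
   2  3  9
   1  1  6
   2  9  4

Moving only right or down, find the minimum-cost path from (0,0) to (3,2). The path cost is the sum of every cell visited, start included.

Best path: r0c0 → r1c0 → r2c0 → r2c1 → r2c2 → r3c2
Cost: 3 + 2 + 1 + 1 + 6 + 4 = 17

17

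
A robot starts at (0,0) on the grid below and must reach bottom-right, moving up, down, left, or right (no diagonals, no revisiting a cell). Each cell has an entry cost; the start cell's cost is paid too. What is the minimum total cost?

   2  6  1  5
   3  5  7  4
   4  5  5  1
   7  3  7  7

Cheapest: r0c0 → r0c1 → r0c2 → r0c3 → r1c3 → r2c3 → r3c3
  2 + 6 + 1 + 5 + 4 + 1 + 7 = 26

26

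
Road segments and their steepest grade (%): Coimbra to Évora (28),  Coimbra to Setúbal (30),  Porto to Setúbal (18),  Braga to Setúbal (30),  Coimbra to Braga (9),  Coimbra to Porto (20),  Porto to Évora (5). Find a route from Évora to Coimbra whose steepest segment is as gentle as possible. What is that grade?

20

Paths from Évora to Coimbra:
Évora-Porto-Setúbal-Coimbra: max(5, 18, 30) = 30
Évora-Porto-Setúbal-Braga-Coimbra: max(5, 18, 30, 9) = 30
Évora-Porto-Coimbra: max(5, 20) = 20
Évora-Coimbra: max(28) = 28
Smallest bottleneck: 20%.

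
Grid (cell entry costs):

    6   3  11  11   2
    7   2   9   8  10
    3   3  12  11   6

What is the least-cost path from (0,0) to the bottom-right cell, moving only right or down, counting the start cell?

One optimal route is [0,0]→[0,1]→[1,1]→[2,1]→[2,2]→[2,3]→[2,4].
Its cost is 6 + 3 + 2 + 3 + 12 + 11 + 6 = 43.

43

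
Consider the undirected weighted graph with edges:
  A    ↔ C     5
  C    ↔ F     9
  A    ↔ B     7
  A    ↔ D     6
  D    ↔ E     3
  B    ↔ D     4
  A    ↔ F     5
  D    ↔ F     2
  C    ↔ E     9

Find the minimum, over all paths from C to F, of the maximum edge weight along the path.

Checking several routes:
C - F: max(9) = 9
C - A - F: max(5, 5) = 5
C - A - B - D - F: max(5, 7, 4, 2) = 7
C - A - D - F: max(5, 6, 2) = 6
The minimum achievable maximum is 5.

5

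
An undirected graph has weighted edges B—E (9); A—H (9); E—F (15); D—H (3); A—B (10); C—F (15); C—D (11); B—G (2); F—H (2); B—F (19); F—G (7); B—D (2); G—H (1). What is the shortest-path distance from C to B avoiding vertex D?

Some routes from C to B avoiding D:
C -> F -> H -> G -> B: 15 + 2 + 1 + 2 = 20
C -> F -> G -> B: 15 + 7 + 2 = 24
C -> F -> B: 15 + 19 = 34
The minimum is 20.

20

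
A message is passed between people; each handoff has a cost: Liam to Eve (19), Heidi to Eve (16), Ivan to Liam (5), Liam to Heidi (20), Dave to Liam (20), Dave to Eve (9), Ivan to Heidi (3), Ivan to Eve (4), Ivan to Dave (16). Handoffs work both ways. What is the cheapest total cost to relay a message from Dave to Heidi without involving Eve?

Comparing a few candidate routes:
Dave - Liam - Ivan - Heidi: 20 + 5 + 3 = 28
Dave - Ivan - Heidi: 16 + 3 = 19
Dave - Liam - Heidi: 20 + 20 = 40
Best route has total 19.

19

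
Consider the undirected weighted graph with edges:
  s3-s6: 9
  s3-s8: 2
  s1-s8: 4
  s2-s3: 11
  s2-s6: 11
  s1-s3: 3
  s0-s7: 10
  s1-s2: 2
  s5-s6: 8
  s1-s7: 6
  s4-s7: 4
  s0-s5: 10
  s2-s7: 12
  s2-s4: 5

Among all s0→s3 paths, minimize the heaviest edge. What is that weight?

A few of the s0→s3 routes:
s0→s7→s1→s3: max(10, 6, 3) = 10
s0→s7→s4→s2→s1→s8→s3: max(10, 4, 5, 2, 4, 2) = 10
s0→s7→s1→s8→s3: max(10, 6, 4, 2) = 10
Smallest bottleneck: 10.

10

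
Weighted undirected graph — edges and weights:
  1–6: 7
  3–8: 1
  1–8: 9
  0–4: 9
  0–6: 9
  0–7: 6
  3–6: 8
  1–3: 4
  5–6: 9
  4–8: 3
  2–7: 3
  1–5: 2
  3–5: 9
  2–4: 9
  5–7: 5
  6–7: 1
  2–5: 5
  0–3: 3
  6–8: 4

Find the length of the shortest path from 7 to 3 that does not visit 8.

9

Some routes from 7 to 3 avoiding 8:
7 - 5 - 3: 5 + 9 = 14
7 - 6 - 0 - 3: 1 + 9 + 3 = 13
7 - 6 - 3: 1 + 8 = 9
7 - 5 - 1 - 3: 5 + 2 + 4 = 11
7 - 0 - 3: 6 + 3 = 9
7 - 6 - 1 - 3: 1 + 7 + 4 = 12
Shortest: 9.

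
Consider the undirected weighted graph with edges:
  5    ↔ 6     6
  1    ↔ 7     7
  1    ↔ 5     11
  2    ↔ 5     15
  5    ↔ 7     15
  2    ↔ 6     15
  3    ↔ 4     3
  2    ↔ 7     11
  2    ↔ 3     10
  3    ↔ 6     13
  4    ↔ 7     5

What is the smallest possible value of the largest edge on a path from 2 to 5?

A few of the 2→5 routes:
2→7→4→3→6→5: max(11, 5, 3, 13, 6) = 13
2→7→1→5: max(11, 7, 11) = 11
2→3→6→5: max(10, 13, 6) = 13
2→3→4→7→1→5: max(10, 3, 5, 7, 11) = 11
The minimum achievable maximum is 11.

11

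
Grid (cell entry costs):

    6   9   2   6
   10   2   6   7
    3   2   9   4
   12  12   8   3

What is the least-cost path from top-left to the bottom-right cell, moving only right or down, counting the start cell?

35

Path (0,0)→(0,1)→(1,1)→(2,1)→(2,2)→(2,3)→(3,3): 6 + 9 + 2 + 2 + 9 + 4 + 3 = 35.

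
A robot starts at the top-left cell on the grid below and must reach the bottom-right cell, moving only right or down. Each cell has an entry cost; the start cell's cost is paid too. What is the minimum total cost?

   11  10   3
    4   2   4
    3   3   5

Path (0,0) → (1,0) → (1,1) → (2,1) → (2,2): 11 + 4 + 2 + 3 + 5 = 25.
For comparison, the top-then-right route costs 33.

25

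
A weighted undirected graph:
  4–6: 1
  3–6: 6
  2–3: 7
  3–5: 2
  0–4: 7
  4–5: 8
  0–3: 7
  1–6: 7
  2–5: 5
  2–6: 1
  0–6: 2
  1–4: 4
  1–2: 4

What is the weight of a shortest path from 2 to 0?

3

Checking several routes:
2 - 1 - 6 - 0: 4 + 7 + 2 = 13
2 - 6 - 0: 1 + 2 = 3
2 - 5 - 3 - 0: 5 + 2 + 7 = 14
2 - 3 - 0: 7 + 7 = 14
2 - 6 - 4 - 0: 1 + 1 + 7 = 9
2 - 1 - 4 - 6 - 0: 4 + 4 + 1 + 2 = 11
Shortest: 3.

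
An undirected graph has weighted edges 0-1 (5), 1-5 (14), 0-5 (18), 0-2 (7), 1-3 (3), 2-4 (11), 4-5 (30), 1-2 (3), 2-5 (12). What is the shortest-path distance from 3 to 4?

17

A few of the 3→4 routes:
3→1→5→2→4: 3 + 14 + 12 + 11 = 40
3→1→0→2→4: 3 + 5 + 7 + 11 = 26
3→1→2→4: 3 + 3 + 11 = 17
3→1→2→5→4: 3 + 3 + 12 + 30 = 48
3→1→5→4: 3 + 14 + 30 = 47
Best route has total 17.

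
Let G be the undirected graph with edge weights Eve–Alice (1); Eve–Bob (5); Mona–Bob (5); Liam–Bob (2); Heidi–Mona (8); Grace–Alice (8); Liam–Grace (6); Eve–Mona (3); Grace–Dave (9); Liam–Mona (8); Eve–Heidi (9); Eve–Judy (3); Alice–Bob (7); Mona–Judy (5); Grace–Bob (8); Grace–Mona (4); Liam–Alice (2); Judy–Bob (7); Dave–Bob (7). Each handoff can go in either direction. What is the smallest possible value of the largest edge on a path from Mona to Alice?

3

Comparing a few candidate routes:
Mona → Eve → Alice: max(3, 1) = 3
Mona → Bob → Liam → Alice: max(5, 2, 2) = 5
Mona → Bob → Eve → Alice: max(5, 5, 1) = 5
Smallest bottleneck: 3.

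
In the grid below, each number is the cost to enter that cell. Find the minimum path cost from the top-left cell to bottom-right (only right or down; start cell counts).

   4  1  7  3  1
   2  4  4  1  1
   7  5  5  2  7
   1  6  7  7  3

Cheapest: [0,0]→[0,1]→[1,1]→[1,2]→[1,3]→[1,4]→[2,4]→[3,4]
  4 + 1 + 4 + 4 + 1 + 1 + 7 + 3 = 25

25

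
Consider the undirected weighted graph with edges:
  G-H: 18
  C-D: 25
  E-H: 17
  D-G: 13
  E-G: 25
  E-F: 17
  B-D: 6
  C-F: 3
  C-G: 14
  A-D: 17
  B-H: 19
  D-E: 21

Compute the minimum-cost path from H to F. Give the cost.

Some routes from H to F:
H -> E -> F: 17 + 17 = 34
H -> G -> C -> F: 18 + 14 + 3 = 35
H -> B -> D -> C -> F: 19 + 6 + 25 + 3 = 53
The minimum is 34.

34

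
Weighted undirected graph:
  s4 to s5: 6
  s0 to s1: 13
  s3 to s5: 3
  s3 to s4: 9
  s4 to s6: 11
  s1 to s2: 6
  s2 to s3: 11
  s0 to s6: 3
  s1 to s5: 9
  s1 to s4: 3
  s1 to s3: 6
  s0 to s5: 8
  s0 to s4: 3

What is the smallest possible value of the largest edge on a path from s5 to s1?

6

Comparing a few candidate routes:
s5 -> s3 -> s1: max(3, 6) = 6
s5 -> s4 -> s1: max(6, 3) = 6
s5 -> s0 -> s4 -> s1: max(8, 3, 3) = 8
The minimum achievable maximum is 6.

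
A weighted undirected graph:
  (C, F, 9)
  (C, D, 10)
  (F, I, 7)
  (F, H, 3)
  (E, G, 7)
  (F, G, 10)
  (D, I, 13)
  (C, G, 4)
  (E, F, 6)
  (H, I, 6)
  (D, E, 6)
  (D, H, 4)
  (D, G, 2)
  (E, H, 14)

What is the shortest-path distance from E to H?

Some routes from E to H:
E -> D -> H: 6 + 4 = 10
E -> H: 14
E -> G -> D -> H: 7 + 2 + 4 = 13
E -> F -> H: 6 + 3 = 9
Shortest: 9.

9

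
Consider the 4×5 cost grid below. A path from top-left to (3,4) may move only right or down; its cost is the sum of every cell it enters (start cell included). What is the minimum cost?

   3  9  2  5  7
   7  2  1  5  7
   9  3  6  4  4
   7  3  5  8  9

Take (0,0) -> (1,0) -> (1,1) -> (1,2) -> (1,3) -> (2,3) -> (2,4) -> (3,4) for a total of 3 + 7 + 2 + 1 + 5 + 4 + 4 + 9 = 35.
(Top row then right column would cost 46.)

35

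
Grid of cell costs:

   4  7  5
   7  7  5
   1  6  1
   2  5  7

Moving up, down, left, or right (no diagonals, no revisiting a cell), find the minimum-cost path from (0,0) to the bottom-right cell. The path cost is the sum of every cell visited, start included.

26

Take r0c0 → r1c0 → r2c0 → r2c1 → r2c2 → r3c2 for a total of 4 + 7 + 1 + 6 + 1 + 7 = 26.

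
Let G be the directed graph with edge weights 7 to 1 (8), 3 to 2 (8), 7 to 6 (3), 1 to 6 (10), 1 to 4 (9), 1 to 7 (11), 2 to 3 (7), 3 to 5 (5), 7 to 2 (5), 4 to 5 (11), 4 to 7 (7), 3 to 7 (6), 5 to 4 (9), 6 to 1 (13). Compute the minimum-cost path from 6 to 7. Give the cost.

Paths from 6 to 7:
6 - 1 - 4 - 7: 13 + 9 + 7 = 29
6 - 1 - 7: 13 + 11 = 24
Best route has total 24.

24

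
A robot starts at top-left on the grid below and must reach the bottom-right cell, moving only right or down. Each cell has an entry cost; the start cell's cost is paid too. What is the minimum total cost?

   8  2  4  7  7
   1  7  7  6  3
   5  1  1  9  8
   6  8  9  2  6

Cheapest: r0c0 → r1c0 → r2c0 → r2c1 → r2c2 → r2c3 → r3c3 → r3c4
  8 + 1 + 5 + 1 + 1 + 9 + 2 + 6 = 33

33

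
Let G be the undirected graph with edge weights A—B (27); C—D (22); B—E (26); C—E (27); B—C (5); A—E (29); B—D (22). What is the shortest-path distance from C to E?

27

Paths from C to E:
C -> B -> A -> E: 5 + 27 + 29 = 61
C -> B -> E: 5 + 26 = 31
C -> D -> B -> A -> E: 22 + 22 + 27 + 29 = 100
C -> E: 27
C -> D -> B -> E: 22 + 22 + 26 = 70
The minimum is 27.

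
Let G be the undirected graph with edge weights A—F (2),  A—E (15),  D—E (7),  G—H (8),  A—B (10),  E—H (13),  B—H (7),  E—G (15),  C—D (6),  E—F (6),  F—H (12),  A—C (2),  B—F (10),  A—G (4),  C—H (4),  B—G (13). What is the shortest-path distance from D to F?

Some routes from D to F:
D - E - F: 7 + 6 = 13
D - C - H - F: 6 + 4 + 12 = 22
D - E - A - F: 7 + 15 + 2 = 24
D - C - A - F: 6 + 2 + 2 = 10
Shortest: 10.

10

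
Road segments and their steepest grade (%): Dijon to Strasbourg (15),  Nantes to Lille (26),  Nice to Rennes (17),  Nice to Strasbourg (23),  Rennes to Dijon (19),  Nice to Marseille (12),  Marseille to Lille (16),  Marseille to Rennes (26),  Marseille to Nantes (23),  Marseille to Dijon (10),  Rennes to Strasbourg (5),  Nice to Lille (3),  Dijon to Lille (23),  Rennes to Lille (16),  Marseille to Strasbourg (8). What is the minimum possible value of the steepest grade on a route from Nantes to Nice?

Some routes from Nantes to Nice:
Nantes - Marseille - Dijon - Strasbourg - Rennes - Lille - Nice: max(23, 10, 15, 5, 16, 3) = 23
Nantes - Marseille - Dijon - Strasbourg - Nice: max(23, 10, 15, 23) = 23
Nantes - Marseille - Dijon - Rennes - Lille - Nice: max(23, 10, 19, 16, 3) = 23
Nantes - Marseille - Dijon - Rennes - Nice: max(23, 10, 19, 17) = 23
Nantes - Marseille - Dijon - Strasbourg - Rennes - Nice: max(23, 10, 15, 5, 17) = 23
Smallest bottleneck: 23%.

23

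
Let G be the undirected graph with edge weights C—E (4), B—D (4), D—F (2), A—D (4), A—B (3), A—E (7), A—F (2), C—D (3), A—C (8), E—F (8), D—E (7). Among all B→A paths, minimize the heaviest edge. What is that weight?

Checking several routes:
B - D - F - A: max(4, 2, 2) = 4
B - A: max(3) = 3
B - D - A: max(4, 4) = 4
Best route has worst link 3.

3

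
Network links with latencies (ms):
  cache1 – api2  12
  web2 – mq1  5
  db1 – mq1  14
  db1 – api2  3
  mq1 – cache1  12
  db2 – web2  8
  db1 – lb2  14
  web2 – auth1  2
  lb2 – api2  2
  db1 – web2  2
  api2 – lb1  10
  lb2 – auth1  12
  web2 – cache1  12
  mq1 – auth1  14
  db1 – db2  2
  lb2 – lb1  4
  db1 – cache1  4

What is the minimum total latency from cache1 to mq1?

Checking several routes:
cache1 → db1 → web2 → mq1: 4 + 2 + 5 = 11
cache1 → web2 → mq1: 12 + 5 = 17
cache1 → api2 → db1 → web2 → mq1: 12 + 3 + 2 + 5 = 22
cache1 → mq1: 12
cache1 → db1 → db2 → web2 → mq1: 4 + 2 + 8 + 5 = 19
cache1 → db1 → mq1: 4 + 14 = 18
Shortest: 11 ms.

11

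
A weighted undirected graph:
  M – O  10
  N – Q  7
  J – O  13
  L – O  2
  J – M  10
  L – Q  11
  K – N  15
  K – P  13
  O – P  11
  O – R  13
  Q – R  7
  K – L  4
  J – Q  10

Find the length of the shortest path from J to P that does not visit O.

Paths from J to P avoiding O:
J - Q - N - K - P: 10 + 7 + 15 + 13 = 45
J - Q - L - K - P: 10 + 11 + 4 + 13 = 38
Best route has total 38.

38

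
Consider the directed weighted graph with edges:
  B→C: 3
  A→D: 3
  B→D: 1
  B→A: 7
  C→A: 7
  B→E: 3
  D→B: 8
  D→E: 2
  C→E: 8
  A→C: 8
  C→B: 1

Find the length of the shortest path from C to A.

Candidate routes:
C - B - A: 1 + 7 = 8
C - A: 7
The minimum is 7.

7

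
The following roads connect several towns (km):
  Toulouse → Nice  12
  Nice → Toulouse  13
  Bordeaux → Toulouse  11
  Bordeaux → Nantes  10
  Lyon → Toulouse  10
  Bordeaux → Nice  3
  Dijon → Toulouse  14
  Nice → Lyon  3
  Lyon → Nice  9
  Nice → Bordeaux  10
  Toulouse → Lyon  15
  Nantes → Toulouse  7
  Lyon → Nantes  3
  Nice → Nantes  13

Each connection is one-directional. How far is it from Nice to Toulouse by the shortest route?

13

Candidate routes:
Nice→Lyon→Nantes→Toulouse: 3 + 3 + 7 = 13
Nice→Nantes→Toulouse: 13 + 7 = 20
Nice→Lyon→Toulouse: 3 + 10 = 13
Nice→Bordeaux→Toulouse: 10 + 11 = 21
Nice→Bordeaux→Nantes→Toulouse: 10 + 10 + 7 = 27
Nice→Toulouse: 13
Shortest: 13 km.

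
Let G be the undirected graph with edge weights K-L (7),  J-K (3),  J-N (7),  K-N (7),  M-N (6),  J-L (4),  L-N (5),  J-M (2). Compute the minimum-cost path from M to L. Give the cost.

6

Checking several routes:
M → N → J → L: 6 + 7 + 4 = 17
M → J → K → N → L: 2 + 3 + 7 + 5 = 17
M → N → L: 6 + 5 = 11
M → J → L: 2 + 4 = 6
M → J → K → L: 2 + 3 + 7 = 12
M → J → N → L: 2 + 7 + 5 = 14
Best route has total 6.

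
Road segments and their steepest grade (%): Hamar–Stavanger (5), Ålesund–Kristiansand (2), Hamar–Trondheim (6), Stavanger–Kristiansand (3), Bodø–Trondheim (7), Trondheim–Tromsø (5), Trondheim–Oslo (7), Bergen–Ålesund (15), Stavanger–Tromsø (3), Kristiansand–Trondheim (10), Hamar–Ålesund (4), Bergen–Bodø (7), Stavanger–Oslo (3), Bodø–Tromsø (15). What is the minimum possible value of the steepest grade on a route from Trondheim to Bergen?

7

Comparing a few candidate routes:
Trondheim - Oslo - Stavanger - Hamar - Ålesund - Bergen: max(7, 3, 5, 4, 15) = 15
Trondheim - Bodø - Tromsø - Stavanger - Hamar - Ålesund - Bergen: max(7, 15, 3, 5, 4, 15) = 15
Trondheim - Oslo - Stavanger - Kristiansand - Ålesund - Bergen: max(7, 3, 3, 2, 15) = 15
Trondheim - Bodø - Bergen: max(7, 7) = 7
Trondheim - Oslo - Stavanger - Tromsø - Bodø - Bergen: max(7, 3, 3, 15, 7) = 15
Smallest bottleneck: 7%.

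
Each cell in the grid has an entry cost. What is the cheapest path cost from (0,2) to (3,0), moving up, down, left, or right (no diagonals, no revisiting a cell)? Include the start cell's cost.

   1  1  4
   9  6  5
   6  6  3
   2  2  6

21

One optimal route is r0c2 r0c1 r1c1 r2c1 r3c1 r3c0.
Its cost is 4 + 1 + 6 + 6 + 2 + 2 = 21.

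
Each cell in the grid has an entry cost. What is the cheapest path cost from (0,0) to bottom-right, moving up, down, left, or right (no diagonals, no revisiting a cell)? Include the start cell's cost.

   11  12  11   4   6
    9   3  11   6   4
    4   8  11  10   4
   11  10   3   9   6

54

Best path: (0,0) → (1,0) → (1,1) → (1,2) → (1,3) → (1,4) → (2,4) → (3,4)
Cost: 11 + 9 + 3 + 11 + 6 + 4 + 4 + 6 = 54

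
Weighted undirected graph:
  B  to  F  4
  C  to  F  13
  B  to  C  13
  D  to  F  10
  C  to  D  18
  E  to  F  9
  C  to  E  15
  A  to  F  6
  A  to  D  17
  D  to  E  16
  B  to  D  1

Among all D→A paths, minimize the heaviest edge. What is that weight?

Comparing a few candidate routes:
D → B → F → A: max(1, 4, 6) = 6
D → B → C → F → A: max(1, 13, 13, 6) = 13
D → F → A: max(10, 6) = 10
Best route has worst link 6.

6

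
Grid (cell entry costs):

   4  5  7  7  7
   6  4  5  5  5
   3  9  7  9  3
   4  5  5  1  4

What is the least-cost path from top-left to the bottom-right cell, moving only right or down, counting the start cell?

32

Take (0,0) (1,0) (2,0) (3,0) (3,1) (3,2) (3,3) (3,4) for a total of 4 + 6 + 3 + 4 + 5 + 5 + 1 + 4 = 32.
(Top row then right column would cost 42.)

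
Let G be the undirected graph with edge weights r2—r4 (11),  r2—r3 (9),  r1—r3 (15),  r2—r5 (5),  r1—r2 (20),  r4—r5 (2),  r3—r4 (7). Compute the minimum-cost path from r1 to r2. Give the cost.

20

Candidate routes:
r1 -> r3 -> r4 -> r5 -> r2: 15 + 7 + 2 + 5 = 29
r1 -> r2: 20
r1 -> r3 -> r4 -> r2: 15 + 7 + 11 = 33
r1 -> r3 -> r2: 15 + 9 = 24
Best route has total 20.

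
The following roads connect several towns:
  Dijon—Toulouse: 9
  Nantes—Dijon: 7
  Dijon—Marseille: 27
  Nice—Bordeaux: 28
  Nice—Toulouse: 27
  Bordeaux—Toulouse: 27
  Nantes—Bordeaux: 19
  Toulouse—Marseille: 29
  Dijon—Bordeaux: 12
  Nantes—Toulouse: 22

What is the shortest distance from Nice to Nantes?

Checking several routes:
Nice - Toulouse - Dijon - Nantes: 27 + 9 + 7 = 43
Nice - Bordeaux - Dijon - Nantes: 28 + 12 + 7 = 47
Nice - Bordeaux - Nantes: 28 + 19 = 47
Shortest: 43.

43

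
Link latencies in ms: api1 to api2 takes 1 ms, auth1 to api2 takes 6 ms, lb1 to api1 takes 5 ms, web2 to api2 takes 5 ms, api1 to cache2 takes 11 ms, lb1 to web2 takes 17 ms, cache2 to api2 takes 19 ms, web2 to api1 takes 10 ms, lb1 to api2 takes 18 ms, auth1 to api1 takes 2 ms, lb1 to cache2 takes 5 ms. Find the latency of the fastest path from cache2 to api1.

Some routes from cache2 to api1:
cache2 → api1: 11
cache2 → api2 → api1: 19 + 1 = 20
cache2 → api2 → auth1 → api1: 19 + 6 + 2 = 27
cache2 → lb1 → api1: 5 + 5 = 10
cache2 → lb1 → web2 → api2 → api1: 5 + 17 + 5 + 1 = 28
cache2 → lb1 → api2 → api1: 5 + 18 + 1 = 24
Shortest: 10 ms.

10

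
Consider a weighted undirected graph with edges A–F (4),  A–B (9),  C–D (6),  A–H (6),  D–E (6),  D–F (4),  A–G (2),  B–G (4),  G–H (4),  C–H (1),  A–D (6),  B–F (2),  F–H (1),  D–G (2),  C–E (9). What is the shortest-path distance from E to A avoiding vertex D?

15

Comparing a few candidate routes:
E-C-H-G-A: 9 + 1 + 4 + 2 = 16
E-C-H-F-B-G-A: 9 + 1 + 1 + 2 + 4 + 2 = 19
E-C-H-F-A: 9 + 1 + 1 + 4 = 15
E-C-H-A: 9 + 1 + 6 = 16
Best route has total 15.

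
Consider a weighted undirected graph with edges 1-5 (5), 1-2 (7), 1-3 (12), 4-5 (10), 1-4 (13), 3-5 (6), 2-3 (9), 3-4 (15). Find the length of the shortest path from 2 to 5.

A few of the 2→5 routes:
2 -> 3 -> 5: 9 + 6 = 15
2 -> 1 -> 3 -> 5: 7 + 12 + 6 = 25
2 -> 1 -> 5: 7 + 5 = 12
Shortest: 12.

12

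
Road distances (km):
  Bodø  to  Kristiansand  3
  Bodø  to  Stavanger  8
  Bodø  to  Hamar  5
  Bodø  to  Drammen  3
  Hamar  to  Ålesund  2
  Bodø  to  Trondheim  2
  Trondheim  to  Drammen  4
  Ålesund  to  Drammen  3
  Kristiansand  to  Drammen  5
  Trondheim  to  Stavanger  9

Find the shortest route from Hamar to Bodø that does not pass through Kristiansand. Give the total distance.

Routes from Hamar to Bodø avoiding Kristiansand:
Hamar - Bodø: 5
Hamar - Ålesund - Drammen - Trondheim - Stavanger - Bodø: 2 + 3 + 4 + 9 + 8 = 26
Hamar - Ålesund - Drammen - Bodø: 2 + 3 + 3 = 8
Hamar - Ålesund - Drammen - Trondheim - Bodø: 2 + 3 + 4 + 2 = 11
Shortest: 5 km.

5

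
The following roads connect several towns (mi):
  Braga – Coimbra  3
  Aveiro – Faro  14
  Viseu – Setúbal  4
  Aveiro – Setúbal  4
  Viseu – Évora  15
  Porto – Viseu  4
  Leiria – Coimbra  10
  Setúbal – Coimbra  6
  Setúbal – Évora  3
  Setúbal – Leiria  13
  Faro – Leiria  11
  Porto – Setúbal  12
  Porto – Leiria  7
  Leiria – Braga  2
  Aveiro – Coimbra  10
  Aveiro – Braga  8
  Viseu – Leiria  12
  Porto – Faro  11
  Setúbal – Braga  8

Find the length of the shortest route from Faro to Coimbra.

16

Checking several routes:
Faro - Leiria - Braga - Coimbra: 11 + 2 + 3 = 16
Faro - Porto - Leiria - Braga - Coimbra: 11 + 7 + 2 + 3 = 23
Faro - Leiria - Coimbra: 11 + 10 = 21
Faro - Aveiro - Coimbra: 14 + 10 = 24
Best route has total 16 mi.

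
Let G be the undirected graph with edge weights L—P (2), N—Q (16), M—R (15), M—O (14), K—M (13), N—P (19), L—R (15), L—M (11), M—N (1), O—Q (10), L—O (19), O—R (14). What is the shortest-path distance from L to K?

Some routes from L to K:
L -> P -> N -> M -> K: 2 + 19 + 1 + 13 = 35
L -> O -> M -> K: 19 + 14 + 13 = 46
L -> R -> M -> K: 15 + 15 + 13 = 43
L -> M -> K: 11 + 13 = 24
Shortest: 24.

24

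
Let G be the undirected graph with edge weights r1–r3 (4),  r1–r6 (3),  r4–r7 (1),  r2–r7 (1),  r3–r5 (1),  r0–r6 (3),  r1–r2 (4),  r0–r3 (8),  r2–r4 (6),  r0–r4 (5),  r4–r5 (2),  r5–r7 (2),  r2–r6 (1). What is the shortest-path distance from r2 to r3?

Some routes from r2 to r3:
r2→r1→r3: 4 + 4 = 8
r2→r7→r5→r3: 1 + 2 + 1 = 4
r2→r7→r4→r5→r3: 1 + 1 + 2 + 1 = 5
Best route has total 4.

4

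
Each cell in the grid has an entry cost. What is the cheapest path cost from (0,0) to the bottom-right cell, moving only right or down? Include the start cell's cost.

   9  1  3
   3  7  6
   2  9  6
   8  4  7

32

One optimal route is (0,0) → (0,1) → (0,2) → (1,2) → (2,2) → (3,2).
Its cost is 9 + 1 + 3 + 6 + 6 + 7 = 32.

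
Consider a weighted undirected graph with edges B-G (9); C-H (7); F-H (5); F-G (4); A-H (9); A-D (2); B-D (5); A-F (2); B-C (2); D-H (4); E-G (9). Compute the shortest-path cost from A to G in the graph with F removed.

16

Routes from A to G avoiding F:
A → H → C → B → G: 9 + 7 + 2 + 9 = 27
A → D → H → C → B → G: 2 + 4 + 7 + 2 + 9 = 24
A → D → B → G: 2 + 5 + 9 = 16
A → H → D → B → G: 9 + 4 + 5 + 9 = 27
The minimum is 16.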